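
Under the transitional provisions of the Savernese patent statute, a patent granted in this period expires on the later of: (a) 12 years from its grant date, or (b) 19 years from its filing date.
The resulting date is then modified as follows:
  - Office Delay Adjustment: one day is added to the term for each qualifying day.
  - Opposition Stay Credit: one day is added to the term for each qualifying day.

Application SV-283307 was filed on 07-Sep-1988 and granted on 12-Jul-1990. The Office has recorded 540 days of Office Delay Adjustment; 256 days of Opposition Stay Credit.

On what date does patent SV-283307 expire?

2009-11-11

(a) grant + 12 years → 12 July 2002.
(b) filing + 19 years → 7 September 2007.
Later of the two: 7 September 2007.
Office Delay Adjustment: +540 days → 28 February 2009.
Opposition Stay Credit: +256 days → 11 November 2009.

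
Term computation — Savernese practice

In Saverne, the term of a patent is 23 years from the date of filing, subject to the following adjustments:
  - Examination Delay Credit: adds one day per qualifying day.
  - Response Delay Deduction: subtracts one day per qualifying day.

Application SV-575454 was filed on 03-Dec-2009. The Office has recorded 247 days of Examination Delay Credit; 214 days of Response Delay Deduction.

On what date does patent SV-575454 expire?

Base term: filing date + 23 years → 3 December 2032.
Examination Delay Credit: +247 days → 7 August 2033.
Response Delay Deduction: −214 days → 5 January 2033.

2033-01-05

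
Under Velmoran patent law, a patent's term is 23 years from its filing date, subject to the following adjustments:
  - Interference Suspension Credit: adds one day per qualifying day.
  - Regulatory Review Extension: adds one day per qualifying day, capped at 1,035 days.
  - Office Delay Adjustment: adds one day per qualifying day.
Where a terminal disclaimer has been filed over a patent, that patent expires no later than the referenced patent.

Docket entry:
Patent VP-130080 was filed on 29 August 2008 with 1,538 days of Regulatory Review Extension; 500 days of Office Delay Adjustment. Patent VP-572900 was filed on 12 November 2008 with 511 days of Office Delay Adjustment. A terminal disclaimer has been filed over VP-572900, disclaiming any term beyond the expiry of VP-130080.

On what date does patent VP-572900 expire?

Natural term of VP-572900:
  Base: filing + 23 years → 12 November 2031.
  Office Delay Adjustment: +511 days → 6 April 2033.
Expiry of referenced patent VP-130080:
  Base: filing + 23 years → 29 August 2031.
  Regulatory Review Extension: 1538 days claimed exceeds the 1035-day cap, so +1035 days → 29 June 2034.
  Office Delay Adjustment: +500 days → 11 November 2035.
Terminal disclaimer: VP-572900 expires on the earlier of 6 April 2033 and 11 November 2035.

April 6, 2033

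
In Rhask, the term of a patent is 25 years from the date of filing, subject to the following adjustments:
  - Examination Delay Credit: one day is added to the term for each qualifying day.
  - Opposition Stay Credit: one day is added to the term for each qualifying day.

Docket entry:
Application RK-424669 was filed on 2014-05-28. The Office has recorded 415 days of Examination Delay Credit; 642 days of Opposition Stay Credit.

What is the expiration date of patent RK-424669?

Base term: filing date + 25 years → 28 May 2039.
Examination Delay Credit: +415 days → 16 July 2040.
Opposition Stay Credit: +642 days → 19 April 2042.

April 19, 2042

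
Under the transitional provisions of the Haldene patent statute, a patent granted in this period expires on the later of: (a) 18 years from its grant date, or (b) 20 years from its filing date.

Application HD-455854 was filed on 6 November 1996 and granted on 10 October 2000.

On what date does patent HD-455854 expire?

(a) grant + 18 years → 10 October 2018.
(b) filing + 20 years → 6 November 2016.
Later of the two: 10 October 2018.

2018-10-10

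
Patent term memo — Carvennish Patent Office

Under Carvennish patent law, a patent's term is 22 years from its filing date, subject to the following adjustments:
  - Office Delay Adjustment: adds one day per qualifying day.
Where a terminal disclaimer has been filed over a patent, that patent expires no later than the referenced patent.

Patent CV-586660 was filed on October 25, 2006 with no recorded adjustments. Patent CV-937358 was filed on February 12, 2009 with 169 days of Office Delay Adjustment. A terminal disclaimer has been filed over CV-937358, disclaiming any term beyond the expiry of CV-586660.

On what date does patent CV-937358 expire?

Natural term of CV-937358:
  Base: filing + 22 years → 12 February 2031.
  Office Delay Adjustment: +169 days → 31 July 2031.
Expiry of referenced patent CV-586660:
  Base: filing + 22 years → 25 October 2028.
Terminal disclaimer: CV-937358 expires on the earlier of 31 July 2031 and 25 October 2028.

October 25, 2028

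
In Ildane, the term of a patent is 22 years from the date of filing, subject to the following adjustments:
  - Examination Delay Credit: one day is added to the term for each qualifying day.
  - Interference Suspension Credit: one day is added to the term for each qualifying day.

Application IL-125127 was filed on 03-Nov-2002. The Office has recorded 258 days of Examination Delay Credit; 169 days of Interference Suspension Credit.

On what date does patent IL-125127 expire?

2026-01-04

Base term: filing date + 22 years → 3 November 2024.
Examination Delay Credit: +258 days → 19 July 2025.
Interference Suspension Credit: +169 days → 4 January 2026.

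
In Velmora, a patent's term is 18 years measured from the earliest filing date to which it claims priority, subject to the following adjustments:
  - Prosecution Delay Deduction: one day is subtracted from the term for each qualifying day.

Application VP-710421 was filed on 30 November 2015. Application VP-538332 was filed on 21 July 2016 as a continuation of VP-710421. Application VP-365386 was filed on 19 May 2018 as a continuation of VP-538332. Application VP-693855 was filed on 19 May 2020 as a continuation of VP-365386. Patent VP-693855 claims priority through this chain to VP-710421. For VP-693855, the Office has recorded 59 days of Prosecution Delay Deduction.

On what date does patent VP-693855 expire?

Earliest priority filing: 30 November 2015.
Base term: 30 November 2015 + 18 years → 30 November 2033.
Prosecution Delay Deduction: −59 days → 2 October 2033.

2033-10-02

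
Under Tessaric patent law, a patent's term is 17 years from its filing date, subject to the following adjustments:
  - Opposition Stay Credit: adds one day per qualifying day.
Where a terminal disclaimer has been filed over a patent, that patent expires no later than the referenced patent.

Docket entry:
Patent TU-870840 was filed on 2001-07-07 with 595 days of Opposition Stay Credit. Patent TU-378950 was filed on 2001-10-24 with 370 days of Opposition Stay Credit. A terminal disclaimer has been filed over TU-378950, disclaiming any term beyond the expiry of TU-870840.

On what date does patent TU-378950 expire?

Natural term of TU-378950:
  Base: filing + 17 years → 24 October 2018.
  Opposition Stay Credit: +370 days → 29 October 2019.
Expiry of referenced patent TU-870840:
  Base: filing + 17 years → 7 July 2018.
  Opposition Stay Credit: +595 days → 22 February 2020.
Terminal disclaimer: TU-378950 expires on the earlier of 29 October 2019 and 22 February 2020.

2019-10-29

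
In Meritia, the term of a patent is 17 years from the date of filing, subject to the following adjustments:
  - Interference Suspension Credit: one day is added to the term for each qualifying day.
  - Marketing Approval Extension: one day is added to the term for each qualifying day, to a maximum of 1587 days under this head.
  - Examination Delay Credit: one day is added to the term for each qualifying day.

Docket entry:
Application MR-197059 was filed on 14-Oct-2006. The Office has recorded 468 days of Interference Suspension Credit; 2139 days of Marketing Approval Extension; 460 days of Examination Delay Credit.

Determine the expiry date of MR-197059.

Base term: filing date + 17 years → 14 October 2023.
Interference Suspension Credit: +468 days → 24 January 2025.
Marketing Approval Extension: 2139 days claimed exceeds the 1587-day cap, so +1587 days → 30 May 2029.
Examination Delay Credit: +460 days → 2 September 2030.

September 2, 2030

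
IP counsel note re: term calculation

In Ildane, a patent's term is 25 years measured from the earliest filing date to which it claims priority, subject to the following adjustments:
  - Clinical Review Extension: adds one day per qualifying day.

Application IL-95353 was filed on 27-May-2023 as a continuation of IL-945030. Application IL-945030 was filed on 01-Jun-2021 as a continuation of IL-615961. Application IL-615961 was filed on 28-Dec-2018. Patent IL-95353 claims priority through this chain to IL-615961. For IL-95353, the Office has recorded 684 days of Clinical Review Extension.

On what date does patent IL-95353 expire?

November 11, 2045

Earliest priority filing: 28 December 2018.
Base term: 28 December 2018 + 25 years → 28 December 2043.
Clinical Review Extension: +684 days → 11 November 2045.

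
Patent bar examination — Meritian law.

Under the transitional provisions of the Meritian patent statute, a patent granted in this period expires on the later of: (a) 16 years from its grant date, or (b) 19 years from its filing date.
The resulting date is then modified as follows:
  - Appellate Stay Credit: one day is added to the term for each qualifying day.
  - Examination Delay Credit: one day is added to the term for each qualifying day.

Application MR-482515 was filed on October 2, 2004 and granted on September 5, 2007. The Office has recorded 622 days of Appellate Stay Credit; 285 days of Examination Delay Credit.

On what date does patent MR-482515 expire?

(a) grant + 16 years → 5 September 2023.
(b) filing + 19 years → 2 October 2023.
Later of the two: 2 October 2023.
Appellate Stay Credit: +622 days → 15 June 2025.
Examination Delay Credit: +285 days → 27 March 2026.

2026-03-27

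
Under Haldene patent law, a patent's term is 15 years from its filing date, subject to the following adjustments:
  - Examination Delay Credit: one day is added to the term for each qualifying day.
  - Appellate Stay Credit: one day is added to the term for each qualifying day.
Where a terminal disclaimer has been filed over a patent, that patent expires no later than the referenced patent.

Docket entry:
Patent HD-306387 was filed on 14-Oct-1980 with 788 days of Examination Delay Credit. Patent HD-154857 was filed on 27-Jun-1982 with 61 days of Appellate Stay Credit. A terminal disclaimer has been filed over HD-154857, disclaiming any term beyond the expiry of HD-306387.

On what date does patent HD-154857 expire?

1997-08-27

Natural term of HD-154857:
  Base: filing + 15 years → 27 June 1997.
  Appellate Stay Credit: +61 days → 27 August 1997.
Expiry of referenced patent HD-306387:
  Base: filing + 15 years → 14 October 1995.
  Examination Delay Credit: +788 days → 10 December 1997.
Terminal disclaimer: HD-154857 expires on the earlier of 27 August 1997 and 10 December 1997.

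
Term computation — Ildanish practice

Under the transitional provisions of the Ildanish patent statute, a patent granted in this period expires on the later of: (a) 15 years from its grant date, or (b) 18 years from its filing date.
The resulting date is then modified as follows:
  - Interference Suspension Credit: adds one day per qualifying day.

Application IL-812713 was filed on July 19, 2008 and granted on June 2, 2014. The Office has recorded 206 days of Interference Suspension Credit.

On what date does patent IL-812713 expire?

(a) grant + 15 years → 2 June 2029.
(b) filing + 18 years → 19 July 2026.
Later of the two: 2 June 2029.
Interference Suspension Credit: +206 days → 25 December 2029.

December 25, 2029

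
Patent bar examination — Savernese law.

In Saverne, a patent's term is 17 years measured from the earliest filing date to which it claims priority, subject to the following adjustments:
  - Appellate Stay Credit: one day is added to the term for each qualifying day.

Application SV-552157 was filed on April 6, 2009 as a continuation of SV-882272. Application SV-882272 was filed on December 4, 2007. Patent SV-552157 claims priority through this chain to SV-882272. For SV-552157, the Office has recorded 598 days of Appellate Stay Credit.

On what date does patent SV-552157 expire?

Earliest priority filing: 4 December 2007.
Base term: 4 December 2007 + 17 years → 4 December 2024.
Appellate Stay Credit: +598 days → 25 July 2026.

2026-07-25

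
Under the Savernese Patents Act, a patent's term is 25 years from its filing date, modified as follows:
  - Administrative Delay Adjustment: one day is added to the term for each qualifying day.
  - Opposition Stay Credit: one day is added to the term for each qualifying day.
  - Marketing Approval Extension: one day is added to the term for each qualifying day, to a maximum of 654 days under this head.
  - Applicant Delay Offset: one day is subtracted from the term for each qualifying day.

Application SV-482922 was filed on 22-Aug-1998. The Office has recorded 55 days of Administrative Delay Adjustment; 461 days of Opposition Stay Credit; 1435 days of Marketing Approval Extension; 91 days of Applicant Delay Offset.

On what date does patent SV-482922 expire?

Base term: filing date + 25 years → 22 August 2023.
Administrative Delay Adjustment: +55 days → 16 October 2023.
Opposition Stay Credit: +461 days → 19 January 2025.
Marketing Approval Extension: 1435 days claimed exceeds the 654-day cap, so +654 days → 4 November 2026.
Applicant Delay Offset: −91 days → 5 August 2026.

August 5, 2026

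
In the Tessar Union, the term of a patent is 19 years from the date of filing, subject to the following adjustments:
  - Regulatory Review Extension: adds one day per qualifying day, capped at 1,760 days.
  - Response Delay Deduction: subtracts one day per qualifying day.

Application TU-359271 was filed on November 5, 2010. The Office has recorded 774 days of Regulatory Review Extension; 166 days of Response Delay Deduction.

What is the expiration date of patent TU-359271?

July 6, 2031

Base term: filing date + 19 years → 5 November 2029.
Regulatory Review Extension: 774 days (within the 1760-day cap) → +774 days → 19 December 2031.
Response Delay Deduction: −166 days → 6 July 2031.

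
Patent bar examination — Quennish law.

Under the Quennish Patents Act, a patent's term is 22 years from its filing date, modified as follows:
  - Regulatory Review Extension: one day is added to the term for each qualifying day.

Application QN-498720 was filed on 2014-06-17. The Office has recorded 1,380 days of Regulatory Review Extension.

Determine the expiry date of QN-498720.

2040-03-28

Base term: filing date + 22 years → 17 June 2036.
Regulatory Review Extension: +1380 days → 28 March 2040.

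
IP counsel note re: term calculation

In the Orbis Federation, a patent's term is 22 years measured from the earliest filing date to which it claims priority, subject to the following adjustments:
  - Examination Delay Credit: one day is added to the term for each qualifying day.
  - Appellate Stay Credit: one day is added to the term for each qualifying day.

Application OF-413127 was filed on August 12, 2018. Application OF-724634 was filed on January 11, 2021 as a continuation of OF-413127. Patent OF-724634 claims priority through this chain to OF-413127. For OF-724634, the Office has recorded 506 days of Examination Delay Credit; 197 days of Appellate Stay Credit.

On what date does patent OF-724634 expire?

July 16, 2042

Earliest priority filing: 12 August 2018.
Base term: 12 August 2018 + 22 years → 12 August 2040.
Examination Delay Credit: +506 days → 31 December 2041.
Appellate Stay Credit: +197 days → 16 July 2042.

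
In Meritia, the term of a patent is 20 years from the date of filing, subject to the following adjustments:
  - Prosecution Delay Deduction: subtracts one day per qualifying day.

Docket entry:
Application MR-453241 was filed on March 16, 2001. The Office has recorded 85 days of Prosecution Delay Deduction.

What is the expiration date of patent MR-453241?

2020-12-21

Base term: filing date + 20 years → 16 March 2021.
Prosecution Delay Deduction: −85 days → 21 December 2020.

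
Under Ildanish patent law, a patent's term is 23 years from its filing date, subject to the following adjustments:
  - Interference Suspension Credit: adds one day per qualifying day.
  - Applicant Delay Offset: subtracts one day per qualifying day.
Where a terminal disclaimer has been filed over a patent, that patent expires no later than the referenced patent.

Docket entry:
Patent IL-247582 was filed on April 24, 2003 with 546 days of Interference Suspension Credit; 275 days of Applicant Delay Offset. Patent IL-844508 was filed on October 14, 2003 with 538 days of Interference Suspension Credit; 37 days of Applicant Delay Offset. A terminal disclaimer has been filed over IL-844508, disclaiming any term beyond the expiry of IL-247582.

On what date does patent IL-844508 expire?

Natural term of IL-844508:
  Base: filing + 23 years → 14 October 2026.
  Interference Suspension Credit: +538 days → 4 April 2028.
  Applicant Delay Offset: −37 days → 27 February 2028.
Expiry of referenced patent IL-247582:
  Base: filing + 23 years → 24 April 2026.
  Interference Suspension Credit: +546 days → 22 October 2027.
  Applicant Delay Offset: −275 days → 20 January 2027.
Terminal disclaimer: IL-844508 expires on the earlier of 27 February 2028 and 20 January 2027.

2027-01-20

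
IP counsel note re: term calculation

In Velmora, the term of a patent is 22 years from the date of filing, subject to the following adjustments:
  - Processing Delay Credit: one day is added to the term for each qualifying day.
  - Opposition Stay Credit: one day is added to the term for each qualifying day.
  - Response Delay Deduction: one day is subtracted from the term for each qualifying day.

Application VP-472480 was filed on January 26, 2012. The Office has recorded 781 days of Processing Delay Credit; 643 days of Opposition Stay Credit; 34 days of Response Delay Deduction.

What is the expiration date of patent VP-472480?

Base term: filing date + 22 years → 26 January 2034.
Processing Delay Credit: +781 days → 17 March 2036.
Opposition Stay Credit: +643 days → 20 December 2037.
Response Delay Deduction: −34 days → 16 November 2037.

November 16, 2037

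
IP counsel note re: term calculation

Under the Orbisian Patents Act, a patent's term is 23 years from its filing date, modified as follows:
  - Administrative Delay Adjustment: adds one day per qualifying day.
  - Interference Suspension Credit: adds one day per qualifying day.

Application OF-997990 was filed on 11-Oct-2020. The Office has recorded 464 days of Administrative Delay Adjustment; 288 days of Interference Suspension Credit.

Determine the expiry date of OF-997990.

2045-11-01

Base term: filing date + 23 years → 11 October 2043.
Administrative Delay Adjustment: +464 days → 17 January 2045.
Interference Suspension Credit: +288 days → 1 November 2045.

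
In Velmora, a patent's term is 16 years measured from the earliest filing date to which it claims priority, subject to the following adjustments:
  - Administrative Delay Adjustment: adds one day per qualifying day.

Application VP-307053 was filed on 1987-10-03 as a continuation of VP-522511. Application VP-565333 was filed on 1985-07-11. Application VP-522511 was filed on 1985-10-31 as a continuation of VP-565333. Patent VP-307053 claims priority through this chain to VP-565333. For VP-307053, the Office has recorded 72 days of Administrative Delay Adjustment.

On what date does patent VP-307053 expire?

Earliest priority filing: 11 July 1985.
Base term: 11 July 1985 + 16 years → 11 July 2001.
Administrative Delay Adjustment: +72 days → 21 September 2001.

September 21, 2001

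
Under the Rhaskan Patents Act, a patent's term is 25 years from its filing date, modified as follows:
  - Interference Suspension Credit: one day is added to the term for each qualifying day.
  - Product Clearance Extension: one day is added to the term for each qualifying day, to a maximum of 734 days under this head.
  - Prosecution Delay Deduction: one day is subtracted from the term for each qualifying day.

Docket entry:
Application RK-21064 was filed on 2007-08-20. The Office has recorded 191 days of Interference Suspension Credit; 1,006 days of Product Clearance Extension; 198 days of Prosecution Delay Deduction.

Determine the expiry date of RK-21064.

Base term: filing date + 25 years → 20 August 2032.
Interference Suspension Credit: +191 days → 27 February 2033.
Product Clearance Extension: 1006 days claimed exceeds the 734-day cap, so +734 days → 3 March 2035.
Prosecution Delay Deduction: −198 days → 17 August 2034.

2034-08-17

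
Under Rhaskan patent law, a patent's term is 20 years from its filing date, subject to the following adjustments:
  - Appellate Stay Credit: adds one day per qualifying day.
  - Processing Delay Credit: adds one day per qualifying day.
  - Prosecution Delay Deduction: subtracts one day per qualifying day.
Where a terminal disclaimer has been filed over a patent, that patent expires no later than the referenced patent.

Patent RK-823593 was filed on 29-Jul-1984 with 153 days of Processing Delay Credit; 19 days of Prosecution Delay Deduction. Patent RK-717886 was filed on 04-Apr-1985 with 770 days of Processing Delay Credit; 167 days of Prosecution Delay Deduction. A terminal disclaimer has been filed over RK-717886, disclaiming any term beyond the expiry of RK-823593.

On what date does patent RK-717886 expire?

2004-12-10

Natural term of RK-717886:
  Base: filing + 20 years → 4 April 2005.
  Processing Delay Credit: +770 days → 14 May 2007.
  Prosecution Delay Deduction: −167 days → 28 November 2006.
Expiry of referenced patent RK-823593:
  Base: filing + 20 years → 29 July 2004.
  Processing Delay Credit: +153 days → 29 December 2004.
  Prosecution Delay Deduction: −19 days → 10 December 2004.
Terminal disclaimer: RK-717886 expires on the earlier of 28 November 2006 and 10 December 2004.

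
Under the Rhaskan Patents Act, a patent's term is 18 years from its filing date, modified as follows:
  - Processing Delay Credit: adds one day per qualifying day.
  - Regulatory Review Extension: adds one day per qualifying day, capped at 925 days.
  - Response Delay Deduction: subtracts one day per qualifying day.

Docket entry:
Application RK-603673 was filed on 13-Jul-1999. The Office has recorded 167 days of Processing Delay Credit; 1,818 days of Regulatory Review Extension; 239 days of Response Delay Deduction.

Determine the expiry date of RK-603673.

November 13, 2019

Base term: filing date + 18 years → 13 July 2017.
Processing Delay Credit: +167 days → 27 December 2017.
Regulatory Review Extension: 1818 days claimed exceeds the 925-day cap, so +925 days → 9 July 2020.
Response Delay Deduction: −239 days → 13 November 2019.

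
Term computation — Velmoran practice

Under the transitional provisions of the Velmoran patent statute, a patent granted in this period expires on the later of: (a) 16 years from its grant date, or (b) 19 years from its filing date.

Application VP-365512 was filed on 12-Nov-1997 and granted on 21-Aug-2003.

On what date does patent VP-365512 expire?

2019-08-21

(a) grant + 16 years → 21 August 2019.
(b) filing + 19 years → 12 November 2016.
Later of the two: 21 August 2019.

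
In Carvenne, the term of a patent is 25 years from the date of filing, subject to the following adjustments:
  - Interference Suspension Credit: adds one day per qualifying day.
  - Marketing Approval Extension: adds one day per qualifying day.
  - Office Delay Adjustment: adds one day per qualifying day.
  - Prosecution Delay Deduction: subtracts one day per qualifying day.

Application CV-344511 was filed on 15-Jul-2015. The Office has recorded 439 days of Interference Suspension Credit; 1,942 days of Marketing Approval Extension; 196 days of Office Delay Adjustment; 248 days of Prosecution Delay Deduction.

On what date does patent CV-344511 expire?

Base term: filing date + 25 years → 15 July 2040.
Interference Suspension Credit: +439 days → 27 September 2041.
Marketing Approval Extension: +1942 days → 21 January 2047.
Office Delay Adjustment: +196 days → 5 August 2047.
Prosecution Delay Deduction: −248 days → 30 November 2046.

November 30, 2046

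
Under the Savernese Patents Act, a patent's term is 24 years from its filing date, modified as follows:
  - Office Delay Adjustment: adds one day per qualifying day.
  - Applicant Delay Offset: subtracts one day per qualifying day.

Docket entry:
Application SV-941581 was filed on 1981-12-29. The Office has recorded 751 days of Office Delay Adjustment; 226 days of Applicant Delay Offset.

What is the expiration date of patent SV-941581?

Base term: filing date + 24 years → 29 December 2005.
Office Delay Adjustment: +751 days → 19 January 2008.
Applicant Delay Offset: −226 days → 7 June 2007.

June 7, 2007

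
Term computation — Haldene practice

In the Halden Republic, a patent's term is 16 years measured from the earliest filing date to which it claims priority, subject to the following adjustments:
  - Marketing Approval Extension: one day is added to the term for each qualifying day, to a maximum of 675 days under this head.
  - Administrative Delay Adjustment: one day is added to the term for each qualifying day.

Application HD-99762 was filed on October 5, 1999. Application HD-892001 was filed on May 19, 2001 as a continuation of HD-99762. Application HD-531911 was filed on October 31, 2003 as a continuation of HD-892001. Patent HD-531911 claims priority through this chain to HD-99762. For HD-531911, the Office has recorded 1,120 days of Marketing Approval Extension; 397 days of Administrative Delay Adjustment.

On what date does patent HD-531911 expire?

Earliest priority filing: 5 October 1999.
Base term: 5 October 1999 + 16 years → 5 October 2015.
Marketing Approval Extension: 1120 days claimed exceeds the 675-day cap, so +675 days → 10 August 2017.
Administrative Delay Adjustment: +397 days → 11 September 2018.

2018-09-11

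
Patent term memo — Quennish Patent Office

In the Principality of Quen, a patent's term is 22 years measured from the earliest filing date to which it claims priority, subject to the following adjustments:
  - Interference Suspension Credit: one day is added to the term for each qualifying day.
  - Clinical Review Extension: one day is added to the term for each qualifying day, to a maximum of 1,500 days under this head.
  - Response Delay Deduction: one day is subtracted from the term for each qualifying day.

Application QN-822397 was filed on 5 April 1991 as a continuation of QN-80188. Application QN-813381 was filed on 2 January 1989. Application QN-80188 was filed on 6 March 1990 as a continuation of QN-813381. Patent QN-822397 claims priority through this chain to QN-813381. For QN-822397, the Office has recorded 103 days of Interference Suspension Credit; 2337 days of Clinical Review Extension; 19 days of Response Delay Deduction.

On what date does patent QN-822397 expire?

2015-05-05

Earliest priority filing: 2 January 1989.
Base term: 2 January 1989 + 22 years → 2 January 2011.
Interference Suspension Credit: +103 days → 15 April 2011.
Clinical Review Extension: 2337 days claimed exceeds the 1500-day cap, so +1500 days → 24 May 2015.
Response Delay Deduction: −19 days → 5 May 2015.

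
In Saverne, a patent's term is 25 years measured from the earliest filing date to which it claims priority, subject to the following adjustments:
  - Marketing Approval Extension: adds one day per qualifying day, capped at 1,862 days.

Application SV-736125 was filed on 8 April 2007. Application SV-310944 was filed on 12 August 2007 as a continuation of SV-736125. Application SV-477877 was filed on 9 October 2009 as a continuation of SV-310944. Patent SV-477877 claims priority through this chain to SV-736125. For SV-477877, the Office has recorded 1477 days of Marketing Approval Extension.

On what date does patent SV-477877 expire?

Earliest priority filing: 8 April 2007.
Base term: 8 April 2007 + 25 years → 8 April 2032.
Marketing Approval Extension: 1477 days (within the 1862-day cap) → +1477 days → 24 April 2036.

April 24, 2036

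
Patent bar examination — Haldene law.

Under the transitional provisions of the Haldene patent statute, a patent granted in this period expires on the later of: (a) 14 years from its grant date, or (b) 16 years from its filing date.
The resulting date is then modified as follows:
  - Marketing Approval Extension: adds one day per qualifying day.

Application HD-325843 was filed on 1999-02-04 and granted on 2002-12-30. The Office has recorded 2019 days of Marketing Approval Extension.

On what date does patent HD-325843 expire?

July 11, 2022

(a) grant + 14 years → 30 December 2016.
(b) filing + 16 years → 4 February 2015.
Later of the two: 30 December 2016.
Marketing Approval Extension: +2019 days → 11 July 2022.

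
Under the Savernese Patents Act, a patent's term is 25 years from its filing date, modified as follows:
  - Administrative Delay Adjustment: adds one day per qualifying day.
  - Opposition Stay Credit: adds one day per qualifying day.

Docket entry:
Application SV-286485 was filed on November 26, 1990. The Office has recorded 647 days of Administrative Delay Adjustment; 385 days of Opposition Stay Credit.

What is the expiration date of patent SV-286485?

2018-09-23

Base term: filing date + 25 years → 26 November 2015.
Administrative Delay Adjustment: +647 days → 3 September 2017.
Opposition Stay Credit: +385 days → 23 September 2018.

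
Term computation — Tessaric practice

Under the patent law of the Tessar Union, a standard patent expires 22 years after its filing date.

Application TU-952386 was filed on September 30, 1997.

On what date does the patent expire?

Filing date + 22 years → 30 September 2019.

2019-09-30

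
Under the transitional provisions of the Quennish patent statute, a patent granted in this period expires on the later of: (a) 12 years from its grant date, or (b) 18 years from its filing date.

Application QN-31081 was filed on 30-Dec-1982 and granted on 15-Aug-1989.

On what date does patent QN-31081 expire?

(a) grant + 12 years → 15 August 2001.
(b) filing + 18 years → 30 December 2000.
Later of the two: 15 August 2001.

August 15, 2001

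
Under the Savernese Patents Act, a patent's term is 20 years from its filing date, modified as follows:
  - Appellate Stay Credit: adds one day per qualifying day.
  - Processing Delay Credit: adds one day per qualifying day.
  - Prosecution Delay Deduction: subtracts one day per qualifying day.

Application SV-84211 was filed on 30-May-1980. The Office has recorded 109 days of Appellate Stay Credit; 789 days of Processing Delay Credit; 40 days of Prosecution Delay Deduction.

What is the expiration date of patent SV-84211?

2002-10-05

Base term: filing date + 20 years → 30 May 2000.
Appellate Stay Credit: +109 days → 16 September 2000.
Processing Delay Credit: +789 days → 14 November 2002.
Prosecution Delay Deduction: −40 days → 5 October 2002.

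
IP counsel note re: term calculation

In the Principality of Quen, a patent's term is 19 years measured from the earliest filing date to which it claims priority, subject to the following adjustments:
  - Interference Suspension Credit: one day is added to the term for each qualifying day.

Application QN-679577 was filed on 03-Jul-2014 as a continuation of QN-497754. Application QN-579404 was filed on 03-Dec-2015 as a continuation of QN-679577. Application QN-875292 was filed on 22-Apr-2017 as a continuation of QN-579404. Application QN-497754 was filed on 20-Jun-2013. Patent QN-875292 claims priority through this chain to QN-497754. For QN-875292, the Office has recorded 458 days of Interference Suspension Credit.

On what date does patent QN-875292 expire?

Earliest priority filing: 20 June 2013.
Base term: 20 June 2013 + 19 years → 20 June 2032.
Interference Suspension Credit: +458 days → 21 September 2033.

2033-09-21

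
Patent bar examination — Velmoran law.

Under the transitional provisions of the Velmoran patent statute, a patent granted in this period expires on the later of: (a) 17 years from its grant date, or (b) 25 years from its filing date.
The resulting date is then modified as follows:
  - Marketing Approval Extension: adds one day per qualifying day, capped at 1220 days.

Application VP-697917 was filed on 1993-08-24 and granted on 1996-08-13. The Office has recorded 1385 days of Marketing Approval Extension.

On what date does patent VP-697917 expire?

December 26, 2021

(a) grant + 17 years → 13 August 2013.
(b) filing + 25 years → 24 August 2018.
Later of the two: 24 August 2018.
Marketing Approval Extension: 1385 days claimed exceeds the 1220-day cap, so +1220 days → 26 December 2021.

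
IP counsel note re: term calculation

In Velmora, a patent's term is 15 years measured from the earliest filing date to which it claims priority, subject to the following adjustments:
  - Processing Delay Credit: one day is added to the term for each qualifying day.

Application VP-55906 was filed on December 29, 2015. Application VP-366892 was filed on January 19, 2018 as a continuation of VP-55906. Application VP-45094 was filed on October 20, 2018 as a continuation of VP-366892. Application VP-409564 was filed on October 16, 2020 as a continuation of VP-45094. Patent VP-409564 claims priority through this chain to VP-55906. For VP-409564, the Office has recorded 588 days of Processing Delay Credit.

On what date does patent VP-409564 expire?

Earliest priority filing: 29 December 2015.
Base term: 29 December 2015 + 15 years → 29 December 2030.
Processing Delay Credit: +588 days → 8 August 2032.

2032-08-08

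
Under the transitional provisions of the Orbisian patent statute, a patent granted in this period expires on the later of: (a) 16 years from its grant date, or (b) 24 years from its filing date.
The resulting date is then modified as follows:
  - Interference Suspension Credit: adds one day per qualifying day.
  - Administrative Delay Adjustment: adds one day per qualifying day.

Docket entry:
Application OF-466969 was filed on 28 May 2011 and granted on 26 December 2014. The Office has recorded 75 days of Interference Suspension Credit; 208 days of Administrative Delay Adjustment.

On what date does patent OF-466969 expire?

(a) grant + 16 years → 26 December 2030.
(b) filing + 24 years → 28 May 2035.
Later of the two: 28 May 2035.
Interference Suspension Credit: +75 days → 11 August 2035.
Administrative Delay Adjustment: +208 days → 6 March 2036.

2036-03-06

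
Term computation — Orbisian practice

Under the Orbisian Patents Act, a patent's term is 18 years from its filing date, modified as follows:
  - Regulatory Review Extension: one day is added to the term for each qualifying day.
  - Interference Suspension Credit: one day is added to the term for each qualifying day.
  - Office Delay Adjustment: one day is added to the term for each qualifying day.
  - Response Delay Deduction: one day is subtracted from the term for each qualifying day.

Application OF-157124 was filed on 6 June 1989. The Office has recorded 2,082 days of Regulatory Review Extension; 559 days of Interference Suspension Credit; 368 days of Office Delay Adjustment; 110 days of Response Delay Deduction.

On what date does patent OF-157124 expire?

Base term: filing date + 18 years → 6 June 2007.
Regulatory Review Extension: +2082 days → 16 February 2013.
Interference Suspension Credit: +559 days → 29 August 2014.
Office Delay Adjustment: +368 days → 1 September 2015.
Response Delay Deduction: −110 days → 14 May 2015.

May 14, 2015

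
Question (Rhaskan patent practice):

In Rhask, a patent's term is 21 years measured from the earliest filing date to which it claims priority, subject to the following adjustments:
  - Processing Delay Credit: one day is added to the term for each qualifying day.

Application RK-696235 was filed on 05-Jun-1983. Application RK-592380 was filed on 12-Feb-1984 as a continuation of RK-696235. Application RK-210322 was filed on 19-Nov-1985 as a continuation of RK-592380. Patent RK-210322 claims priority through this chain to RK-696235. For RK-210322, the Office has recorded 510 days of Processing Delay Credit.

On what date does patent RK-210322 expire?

October 28, 2005

Earliest priority filing: 5 June 1983.
Base term: 5 June 1983 + 21 years → 5 June 2004.
Processing Delay Credit: +510 days → 28 October 2005.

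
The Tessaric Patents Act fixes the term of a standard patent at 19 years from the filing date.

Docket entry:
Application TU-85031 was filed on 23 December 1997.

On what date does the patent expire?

December 23, 2016

Filing date + 19 years → 23 December 2016.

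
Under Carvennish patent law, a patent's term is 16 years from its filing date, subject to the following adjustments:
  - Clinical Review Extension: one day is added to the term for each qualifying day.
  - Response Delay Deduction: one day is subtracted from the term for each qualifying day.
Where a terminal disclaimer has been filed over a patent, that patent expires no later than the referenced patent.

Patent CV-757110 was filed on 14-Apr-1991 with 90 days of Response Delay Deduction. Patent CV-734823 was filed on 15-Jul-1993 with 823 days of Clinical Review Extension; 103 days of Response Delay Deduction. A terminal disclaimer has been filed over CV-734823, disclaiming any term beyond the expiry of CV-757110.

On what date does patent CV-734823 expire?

Natural term of CV-734823:
  Base: filing + 16 years → 15 July 2009.
  Clinical Review Extension: +823 days → 16 October 2011.
  Response Delay Deduction: −103 days → 5 July 2011.
Expiry of referenced patent CV-757110:
  Base: filing + 16 years → 14 April 2007.
  Response Delay Deduction: −90 days → 14 January 2007.
Terminal disclaimer: CV-734823 expires on the earlier of 5 July 2011 and 14 January 2007.

2007-01-14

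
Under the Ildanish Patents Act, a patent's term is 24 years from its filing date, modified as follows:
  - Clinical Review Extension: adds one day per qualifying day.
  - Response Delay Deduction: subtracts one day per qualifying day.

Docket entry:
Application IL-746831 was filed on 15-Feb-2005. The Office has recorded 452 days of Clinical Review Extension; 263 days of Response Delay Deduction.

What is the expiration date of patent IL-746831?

Base term: filing date + 24 years → 15 February 2029.
Clinical Review Extension: +452 days → 13 May 2030.
Response Delay Deduction: −263 days → 23 August 2029.

2029-08-23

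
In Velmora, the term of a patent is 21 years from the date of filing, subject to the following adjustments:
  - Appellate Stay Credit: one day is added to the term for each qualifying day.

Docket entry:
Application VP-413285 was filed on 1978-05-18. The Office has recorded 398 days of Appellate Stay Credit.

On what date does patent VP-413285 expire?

Base term: filing date + 21 years → 18 May 1999.
Appellate Stay Credit: +398 days → 19 June 2000.

June 19, 2000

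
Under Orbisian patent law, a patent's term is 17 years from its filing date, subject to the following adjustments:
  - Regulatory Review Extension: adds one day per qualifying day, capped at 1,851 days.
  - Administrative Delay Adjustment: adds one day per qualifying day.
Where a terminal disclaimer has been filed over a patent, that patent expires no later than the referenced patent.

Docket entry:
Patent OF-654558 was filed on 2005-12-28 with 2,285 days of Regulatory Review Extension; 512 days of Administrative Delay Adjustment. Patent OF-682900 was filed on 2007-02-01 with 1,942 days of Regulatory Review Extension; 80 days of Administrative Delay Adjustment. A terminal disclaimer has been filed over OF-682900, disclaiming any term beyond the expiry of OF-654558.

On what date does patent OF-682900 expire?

Natural term of OF-682900:
  Base: filing + 17 years → 1 February 2024.
  Regulatory Review Extension: 1942 days claimed exceeds the 1851-day cap, so +1851 days → 25 February 2029.
  Administrative Delay Adjustment: +80 days → 16 May 2029.
Expiry of referenced patent OF-654558:
  Base: filing + 17 years → 28 December 2022.
  Regulatory Review Extension: 2285 days claimed exceeds the 1851-day cap, so +1851 days → 22 January 2028.
  Administrative Delay Adjustment: +512 days → 17 June 2029.
Terminal disclaimer: OF-682900 expires on the earlier of 16 May 2029 and 17 June 2029.

May 16, 2029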